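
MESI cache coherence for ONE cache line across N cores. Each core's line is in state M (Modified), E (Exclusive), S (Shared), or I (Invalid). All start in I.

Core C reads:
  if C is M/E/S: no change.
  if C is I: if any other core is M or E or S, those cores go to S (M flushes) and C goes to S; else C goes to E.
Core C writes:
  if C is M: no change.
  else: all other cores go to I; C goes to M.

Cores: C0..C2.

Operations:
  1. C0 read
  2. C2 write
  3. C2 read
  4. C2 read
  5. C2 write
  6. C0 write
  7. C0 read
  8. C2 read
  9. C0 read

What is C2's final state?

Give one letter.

Answer: S

Derivation:
Op 1: C0 read [C0 read from I: no other sharers -> C0=E (exclusive)] -> [E,I,I]
Op 2: C2 write [C2 write: invalidate ['C0=E'] -> C2=M] -> [I,I,M]
Op 3: C2 read [C2 read: already in M, no change] -> [I,I,M]
Op 4: C2 read [C2 read: already in M, no change] -> [I,I,M]
Op 5: C2 write [C2 write: already M (modified), no change] -> [I,I,M]
Op 6: C0 write [C0 write: invalidate ['C2=M'] -> C0=M] -> [M,I,I]
Op 7: C0 read [C0 read: already in M, no change] -> [M,I,I]
Op 8: C2 read [C2 read from I: others=['C0=M'] -> C2=S, others downsized to S] -> [S,I,S]
Op 9: C0 read [C0 read: already in S, no change] -> [S,I,S]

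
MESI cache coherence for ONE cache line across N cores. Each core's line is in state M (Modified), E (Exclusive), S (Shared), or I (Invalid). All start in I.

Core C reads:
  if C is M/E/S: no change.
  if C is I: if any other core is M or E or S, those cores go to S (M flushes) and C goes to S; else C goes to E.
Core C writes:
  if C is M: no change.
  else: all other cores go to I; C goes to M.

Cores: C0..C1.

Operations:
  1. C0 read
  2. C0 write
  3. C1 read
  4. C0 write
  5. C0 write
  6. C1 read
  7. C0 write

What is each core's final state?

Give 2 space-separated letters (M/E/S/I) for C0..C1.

Op 1: C0 read [C0 read from I: no other sharers -> C0=E (exclusive)] -> [E,I]
Op 2: C0 write [C0 write: invalidate none -> C0=M] -> [M,I]
Op 3: C1 read [C1 read from I: others=['C0=M'] -> C1=S, others downsized to S] -> [S,S]
Op 4: C0 write [C0 write: invalidate ['C1=S'] -> C0=M] -> [M,I]
Op 5: C0 write [C0 write: already M (modified), no change] -> [M,I]
Op 6: C1 read [C1 read from I: others=['C0=M'] -> C1=S, others downsized to S] -> [S,S]
Op 7: C0 write [C0 write: invalidate ['C1=S'] -> C0=M] -> [M,I]

Answer: M I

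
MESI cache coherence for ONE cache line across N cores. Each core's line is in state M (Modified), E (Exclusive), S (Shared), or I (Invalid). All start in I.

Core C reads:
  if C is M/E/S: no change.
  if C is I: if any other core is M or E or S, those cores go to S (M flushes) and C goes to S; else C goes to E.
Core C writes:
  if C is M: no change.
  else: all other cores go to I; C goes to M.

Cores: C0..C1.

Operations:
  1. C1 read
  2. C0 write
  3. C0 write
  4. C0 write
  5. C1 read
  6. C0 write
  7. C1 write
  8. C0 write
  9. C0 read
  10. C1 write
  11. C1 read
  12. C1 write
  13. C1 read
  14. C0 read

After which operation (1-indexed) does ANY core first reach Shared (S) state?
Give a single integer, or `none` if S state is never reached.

Op 1: C1 read [C1 read from I: no other sharers -> C1=E (exclusive)] -> [I,E]
Op 2: C0 write [C0 write: invalidate ['C1=E'] -> C0=M] -> [M,I]
Op 3: C0 write [C0 write: already M (modified), no change] -> [M,I]
Op 4: C0 write [C0 write: already M (modified), no change] -> [M,I]
Op 5: C1 read [C1 read from I: others=['C0=M'] -> C1=S, others downsized to S] -> [S,S]
  -> First S state at op 5; remaining ops need not be traced.

Answer: 5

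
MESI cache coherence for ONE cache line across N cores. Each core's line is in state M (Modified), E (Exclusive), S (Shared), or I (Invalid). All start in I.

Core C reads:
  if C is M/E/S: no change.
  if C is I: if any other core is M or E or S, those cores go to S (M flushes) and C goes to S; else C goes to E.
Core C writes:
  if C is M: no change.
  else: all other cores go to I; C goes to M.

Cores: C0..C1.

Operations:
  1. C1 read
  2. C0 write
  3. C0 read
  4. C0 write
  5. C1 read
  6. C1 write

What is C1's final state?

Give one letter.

Op 1: C1 read [C1 read from I: no other sharers -> C1=E (exclusive)] -> [I,E]
Op 2: C0 write [C0 write: invalidate ['C1=E'] -> C0=M] -> [M,I]
Op 3: C0 read [C0 read: already in M, no change] -> [M,I]
Op 4: C0 write [C0 write: already M (modified), no change] -> [M,I]
Op 5: C1 read [C1 read from I: others=['C0=M'] -> C1=S, others downsized to S] -> [S,S]
Op 6: C1 write [C1 write: invalidate ['C0=S'] -> C1=M] -> [I,M]

Answer: M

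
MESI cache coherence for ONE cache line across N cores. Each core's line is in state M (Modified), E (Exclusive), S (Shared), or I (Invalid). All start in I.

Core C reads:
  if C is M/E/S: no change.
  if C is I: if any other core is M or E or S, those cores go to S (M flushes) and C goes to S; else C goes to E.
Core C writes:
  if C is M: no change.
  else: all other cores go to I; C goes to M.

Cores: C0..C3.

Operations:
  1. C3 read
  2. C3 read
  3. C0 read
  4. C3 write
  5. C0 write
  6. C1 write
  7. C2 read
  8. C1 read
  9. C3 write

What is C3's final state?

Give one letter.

Op 1: C3 read [C3 read from I: no other sharers -> C3=E (exclusive)] -> [I,I,I,E]
Op 2: C3 read [C3 read: already in E, no change] -> [I,I,I,E]
Op 3: C0 read [C0 read from I: others=['C3=E'] -> C0=S, others downsized to S] -> [S,I,I,S]
Op 4: C3 write [C3 write: invalidate ['C0=S'] -> C3=M] -> [I,I,I,M]
Op 5: C0 write [C0 write: invalidate ['C3=M'] -> C0=M] -> [M,I,I,I]
Op 6: C1 write [C1 write: invalidate ['C0=M'] -> C1=M] -> [I,M,I,I]
Op 7: C2 read [C2 read from I: others=['C1=M'] -> C2=S, others downsized to S] -> [I,S,S,I]
Op 8: C1 read [C1 read: already in S, no change] -> [I,S,S,I]
Op 9: C3 write [C3 write: invalidate ['C1=S', 'C2=S'] -> C3=M] -> [I,I,I,M]

Answer: M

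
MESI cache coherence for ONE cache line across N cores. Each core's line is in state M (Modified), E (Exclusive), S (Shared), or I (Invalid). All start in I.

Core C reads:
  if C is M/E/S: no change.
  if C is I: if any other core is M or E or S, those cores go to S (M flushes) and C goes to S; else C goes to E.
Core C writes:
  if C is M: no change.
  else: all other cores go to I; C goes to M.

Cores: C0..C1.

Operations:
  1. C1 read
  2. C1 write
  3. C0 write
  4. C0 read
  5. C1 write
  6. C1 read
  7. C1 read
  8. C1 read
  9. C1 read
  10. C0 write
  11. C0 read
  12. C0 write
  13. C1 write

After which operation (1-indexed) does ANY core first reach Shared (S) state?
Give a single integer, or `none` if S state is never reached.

Op 1: C1 read [C1 read from I: no other sharers -> C1=E (exclusive)] -> [I,E]
Op 2: C1 write [C1 write: invalidate none -> C1=M] -> [I,M]
Op 3: C0 write [C0 write: invalidate ['C1=M'] -> C0=M] -> [M,I]
Op 4: C0 read [C0 read: already in M, no change] -> [M,I]
Op 5: C1 write [C1 write: invalidate ['C0=M'] -> C1=M] -> [I,M]
Op 6: C1 read [C1 read: already in M, no change] -> [I,M]
Op 7: C1 read [C1 read: already in M, no change] -> [I,M]
Op 8: C1 read [C1 read: already in M, no change] -> [I,M]
Op 9: C1 read [C1 read: already in M, no change] -> [I,M]
Op 10: C0 write [C0 write: invalidate ['C1=M'] -> C0=M] -> [M,I]
Op 11: C0 read [C0 read: already in M, no change] -> [M,I]
Op 12: C0 write [C0 write: already M (modified), no change] -> [M,I]
Op 13: C1 write [C1 write: invalidate ['C0=M'] -> C1=M] -> [I,M]
S state never reached in this sequence.

Answer: none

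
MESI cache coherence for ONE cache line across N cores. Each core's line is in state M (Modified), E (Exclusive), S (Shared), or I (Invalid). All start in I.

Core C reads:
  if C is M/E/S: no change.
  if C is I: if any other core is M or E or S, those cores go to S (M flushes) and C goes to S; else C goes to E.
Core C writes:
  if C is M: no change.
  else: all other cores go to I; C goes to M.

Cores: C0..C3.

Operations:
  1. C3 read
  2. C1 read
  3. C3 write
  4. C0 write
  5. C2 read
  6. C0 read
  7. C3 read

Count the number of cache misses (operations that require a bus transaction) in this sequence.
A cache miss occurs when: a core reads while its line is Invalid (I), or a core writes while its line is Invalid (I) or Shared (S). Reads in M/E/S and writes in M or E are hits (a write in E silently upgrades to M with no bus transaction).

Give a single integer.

Answer: 6

Derivation:
Op 1: C3 read [C3 read from I: no other sharers -> C3=E (exclusive)] -> [I,I,I,E] [MISS #1: read from I]
Op 2: C1 read [C1 read from I: others=['C3=E'] -> C1=S, others downsized to S] -> [I,S,I,S] [MISS #2: read from I]
Op 3: C3 write [C3 write: invalidate ['C1=S'] -> C3=M] -> [I,I,I,M] [MISS #3: write from S]
Op 4: C0 write [C0 write: invalidate ['C3=M'] -> C0=M] -> [M,I,I,I] [MISS #4: write from I]
Op 5: C2 read [C2 read from I: others=['C0=M'] -> C2=S, others downsized to S] -> [S,I,S,I] [MISS #5: read from I]
Op 6: C0 read [C0 read: already in S, no change] -> [S,I,S,I] [hit: read from S]
Op 7: C3 read [C3 read from I: others=['C0=S', 'C2=S'] -> C3=S, others downsized to S] -> [S,I,S,S] [MISS #6: read from I]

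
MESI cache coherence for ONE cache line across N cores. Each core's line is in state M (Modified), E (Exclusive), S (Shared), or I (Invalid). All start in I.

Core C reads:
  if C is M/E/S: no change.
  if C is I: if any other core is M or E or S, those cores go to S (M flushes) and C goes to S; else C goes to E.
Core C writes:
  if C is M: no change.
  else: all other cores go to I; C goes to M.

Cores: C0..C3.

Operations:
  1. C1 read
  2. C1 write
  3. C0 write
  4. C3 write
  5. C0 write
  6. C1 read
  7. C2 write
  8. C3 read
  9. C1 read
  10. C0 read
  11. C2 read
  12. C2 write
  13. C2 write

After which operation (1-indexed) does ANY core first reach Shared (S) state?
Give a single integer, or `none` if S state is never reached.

Answer: 6

Derivation:
Op 1: C1 read [C1 read from I: no other sharers -> C1=E (exclusive)] -> [I,E,I,I]
Op 2: C1 write [C1 write: invalidate none -> C1=M] -> [I,M,I,I]
Op 3: C0 write [C0 write: invalidate ['C1=M'] -> C0=M] -> [M,I,I,I]
Op 4: C3 write [C3 write: invalidate ['C0=M'] -> C3=M] -> [I,I,I,M]
Op 5: C0 write [C0 write: invalidate ['C3=M'] -> C0=M] -> [M,I,I,I]
Op 6: C1 read [C1 read from I: others=['C0=M'] -> C1=S, others downsized to S] -> [S,S,I,I]
  -> First S state at op 6; remaining ops need not be traced.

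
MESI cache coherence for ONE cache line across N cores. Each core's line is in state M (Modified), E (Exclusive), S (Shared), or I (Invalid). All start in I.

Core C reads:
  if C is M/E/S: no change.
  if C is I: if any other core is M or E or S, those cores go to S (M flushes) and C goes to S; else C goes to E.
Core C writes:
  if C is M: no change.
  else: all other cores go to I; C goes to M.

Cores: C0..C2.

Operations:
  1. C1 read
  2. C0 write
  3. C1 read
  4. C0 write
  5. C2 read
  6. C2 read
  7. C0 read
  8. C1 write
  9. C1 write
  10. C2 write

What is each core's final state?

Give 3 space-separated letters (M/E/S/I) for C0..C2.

Answer: I I M

Derivation:
Op 1: C1 read [C1 read from I: no other sharers -> C1=E (exclusive)] -> [I,E,I]
Op 2: C0 write [C0 write: invalidate ['C1=E'] -> C0=M] -> [M,I,I]
Op 3: C1 read [C1 read from I: others=['C0=M'] -> C1=S, others downsized to S] -> [S,S,I]
Op 4: C0 write [C0 write: invalidate ['C1=S'] -> C0=M] -> [M,I,I]
Op 5: C2 read [C2 read from I: others=['C0=M'] -> C2=S, others downsized to S] -> [S,I,S]
Op 6: C2 read [C2 read: already in S, no change] -> [S,I,S]
Op 7: C0 read [C0 read: already in S, no change] -> [S,I,S]
Op 8: C1 write [C1 write: invalidate ['C0=S', 'C2=S'] -> C1=M] -> [I,M,I]
Op 9: C1 write [C1 write: already M (modified), no change] -> [I,M,I]
Op 10: C2 write [C2 write: invalidate ['C1=M'] -> C2=M] -> [I,I,M]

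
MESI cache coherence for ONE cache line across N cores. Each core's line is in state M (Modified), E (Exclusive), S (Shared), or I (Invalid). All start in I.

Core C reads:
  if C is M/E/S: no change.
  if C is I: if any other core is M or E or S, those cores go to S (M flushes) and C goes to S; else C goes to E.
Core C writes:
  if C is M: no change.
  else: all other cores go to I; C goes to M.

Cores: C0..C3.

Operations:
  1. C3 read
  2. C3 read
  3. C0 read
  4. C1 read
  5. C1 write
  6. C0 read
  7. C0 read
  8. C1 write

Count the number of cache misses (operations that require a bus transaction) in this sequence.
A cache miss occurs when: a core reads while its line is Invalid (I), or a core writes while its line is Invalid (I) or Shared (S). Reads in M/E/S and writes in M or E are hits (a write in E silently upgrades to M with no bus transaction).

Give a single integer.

Answer: 6

Derivation:
Op 1: C3 read [C3 read from I: no other sharers -> C3=E (exclusive)] -> [I,I,I,E] [MISS #1: read from I]
Op 2: C3 read [C3 read: already in E, no change] -> [I,I,I,E] [hit: read from E]
Op 3: C0 read [C0 read from I: others=['C3=E'] -> C0=S, others downsized to S] -> [S,I,I,S] [MISS #2: read from I]
Op 4: C1 read [C1 read from I: others=['C0=S', 'C3=S'] -> C1=S, others downsized to S] -> [S,S,I,S] [MISS #3: read from I]
Op 5: C1 write [C1 write: invalidate ['C0=S', 'C3=S'] -> C1=M] -> [I,M,I,I] [MISS #4: write from S]
Op 6: C0 read [C0 read from I: others=['C1=M'] -> C0=S, others downsized to S] -> [S,S,I,I] [MISS #5: read from I]
Op 7: C0 read [C0 read: already in S, no change] -> [S,S,I,I] [hit: read from S]
Op 8: C1 write [C1 write: invalidate ['C0=S'] -> C1=M] -> [I,M,I,I] [MISS #6: write from S]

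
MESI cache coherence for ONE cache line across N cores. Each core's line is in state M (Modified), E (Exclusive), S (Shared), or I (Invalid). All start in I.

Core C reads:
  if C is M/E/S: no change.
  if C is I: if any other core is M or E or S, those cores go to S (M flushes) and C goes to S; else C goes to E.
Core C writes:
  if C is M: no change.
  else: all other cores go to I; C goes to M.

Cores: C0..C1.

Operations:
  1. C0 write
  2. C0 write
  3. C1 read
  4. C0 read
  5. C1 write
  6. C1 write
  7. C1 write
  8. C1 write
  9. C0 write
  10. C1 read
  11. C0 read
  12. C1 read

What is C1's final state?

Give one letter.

Op 1: C0 write [C0 write: invalidate none -> C0=M] -> [M,I]
Op 2: C0 write [C0 write: already M (modified), no change] -> [M,I]
Op 3: C1 read [C1 read from I: others=['C0=M'] -> C1=S, others downsized to S] -> [S,S]
Op 4: C0 read [C0 read: already in S, no change] -> [S,S]
Op 5: C1 write [C1 write: invalidate ['C0=S'] -> C1=M] -> [I,M]
Op 6: C1 write [C1 write: already M (modified), no change] -> [I,M]
Op 7: C1 write [C1 write: already M (modified), no change] -> [I,M]
Op 8: C1 write [C1 write: already M (modified), no change] -> [I,M]
Op 9: C0 write [C0 write: invalidate ['C1=M'] -> C0=M] -> [M,I]
Op 10: C1 read [C1 read from I: others=['C0=M'] -> C1=S, others downsized to S] -> [S,S]
Op 11: C0 read [C0 read: already in S, no change] -> [S,S]
Op 12: C1 read [C1 read: already in S, no change] -> [S,S]

Answer: S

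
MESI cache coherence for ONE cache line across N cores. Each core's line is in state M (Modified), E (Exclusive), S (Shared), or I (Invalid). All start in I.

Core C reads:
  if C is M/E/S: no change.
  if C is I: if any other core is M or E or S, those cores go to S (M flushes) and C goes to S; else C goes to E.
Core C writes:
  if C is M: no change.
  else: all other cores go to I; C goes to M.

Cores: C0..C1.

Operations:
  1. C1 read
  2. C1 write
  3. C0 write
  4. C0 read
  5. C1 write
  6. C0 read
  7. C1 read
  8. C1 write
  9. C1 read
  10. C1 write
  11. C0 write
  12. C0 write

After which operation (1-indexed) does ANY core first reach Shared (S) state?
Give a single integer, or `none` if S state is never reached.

Op 1: C1 read [C1 read from I: no other sharers -> C1=E (exclusive)] -> [I,E]
Op 2: C1 write [C1 write: invalidate none -> C1=M] -> [I,M]
Op 3: C0 write [C0 write: invalidate ['C1=M'] -> C0=M] -> [M,I]
Op 4: C0 read [C0 read: already in M, no change] -> [M,I]
Op 5: C1 write [C1 write: invalidate ['C0=M'] -> C1=M] -> [I,M]
Op 6: C0 read [C0 read from I: others=['C1=M'] -> C0=S, others downsized to S] -> [S,S]
  -> First S state at op 6; remaining ops need not be traced.

Answer: 6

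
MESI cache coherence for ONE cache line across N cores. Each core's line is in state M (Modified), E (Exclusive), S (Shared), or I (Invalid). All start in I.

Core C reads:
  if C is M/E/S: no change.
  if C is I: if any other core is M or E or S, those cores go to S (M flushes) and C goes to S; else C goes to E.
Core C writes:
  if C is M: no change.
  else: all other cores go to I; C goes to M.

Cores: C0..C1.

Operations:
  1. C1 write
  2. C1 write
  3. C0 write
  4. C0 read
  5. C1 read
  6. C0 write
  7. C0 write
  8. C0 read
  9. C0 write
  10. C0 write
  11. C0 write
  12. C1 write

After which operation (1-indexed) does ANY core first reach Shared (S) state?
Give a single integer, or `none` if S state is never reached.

Answer: 5

Derivation:
Op 1: C1 write [C1 write: invalidate none -> C1=M] -> [I,M]
Op 2: C1 write [C1 write: already M (modified), no change] -> [I,M]
Op 3: C0 write [C0 write: invalidate ['C1=M'] -> C0=M] -> [M,I]
Op 4: C0 read [C0 read: already in M, no change] -> [M,I]
Op 5: C1 read [C1 read from I: others=['C0=M'] -> C1=S, others downsized to S] -> [S,S]
  -> First S state at op 5; remaining ops need not be traced.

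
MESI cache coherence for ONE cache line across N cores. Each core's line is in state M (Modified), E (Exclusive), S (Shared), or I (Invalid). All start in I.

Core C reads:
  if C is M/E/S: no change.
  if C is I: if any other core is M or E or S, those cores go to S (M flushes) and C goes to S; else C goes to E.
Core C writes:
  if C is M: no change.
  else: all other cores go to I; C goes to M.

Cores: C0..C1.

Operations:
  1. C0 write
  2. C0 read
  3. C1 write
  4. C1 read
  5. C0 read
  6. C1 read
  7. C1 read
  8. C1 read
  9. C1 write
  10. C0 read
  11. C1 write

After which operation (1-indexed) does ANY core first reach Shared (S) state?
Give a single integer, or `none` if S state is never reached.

Answer: 5

Derivation:
Op 1: C0 write [C0 write: invalidate none -> C0=M] -> [M,I]
Op 2: C0 read [C0 read: already in M, no change] -> [M,I]
Op 3: C1 write [C1 write: invalidate ['C0=M'] -> C1=M] -> [I,M]
Op 4: C1 read [C1 read: already in M, no change] -> [I,M]
Op 5: C0 read [C0 read from I: others=['C1=M'] -> C0=S, others downsized to S] -> [S,S]
  -> First S state at op 5; remaining ops need not be traced.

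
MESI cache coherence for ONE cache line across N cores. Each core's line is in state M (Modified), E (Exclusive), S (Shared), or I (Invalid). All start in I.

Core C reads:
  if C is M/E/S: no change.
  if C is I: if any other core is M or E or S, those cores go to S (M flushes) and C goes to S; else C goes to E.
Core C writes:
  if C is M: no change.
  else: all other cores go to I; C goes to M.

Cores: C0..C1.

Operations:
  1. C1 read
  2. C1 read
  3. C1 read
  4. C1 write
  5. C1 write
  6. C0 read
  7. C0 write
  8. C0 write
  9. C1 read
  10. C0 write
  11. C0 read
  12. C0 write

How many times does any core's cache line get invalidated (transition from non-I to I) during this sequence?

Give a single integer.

Answer: 2

Derivation:
Op 1: C1 read [C1 read from I: no other sharers -> C1=E (exclusive)] -> [I,E] (invalidations this op: 0; running total: 0)
Op 2: C1 read [C1 read: already in E, no change] -> [I,E] (invalidations this op: 0; running total: 0)
Op 3: C1 read [C1 read: already in E, no change] -> [I,E] (invalidations this op: 0; running total: 0)
Op 4: C1 write [C1 write: invalidate none -> C1=M] -> [I,M] (invalidations this op: 0; running total: 0)
Op 5: C1 write [C1 write: already M (modified), no change] -> [I,M] (invalidations this op: 0; running total: 0)
Op 6: C0 read [C0 read from I: others=['C1=M'] -> C0=S, others downsized to S] -> [S,S] (invalidations this op: 0; running total: 0)
Op 7: C0 write [C0 write: invalidate ['C1=S'] -> C0=M] -> [M,I] (invalidations this op: 1; running total: 1)
Op 8: C0 write [C0 write: already M (modified), no change] -> [M,I] (invalidations this op: 0; running total: 1)
Op 9: C1 read [C1 read from I: others=['C0=M'] -> C1=S, others downsized to S] -> [S,S] (invalidations this op: 0; running total: 1)
Op 10: C0 write [C0 write: invalidate ['C1=S'] -> C0=M] -> [M,I] (invalidations this op: 1; running total: 2)
Op 11: C0 read [C0 read: already in M, no change] -> [M,I] (invalidations this op: 0; running total: 2)
Op 12: C0 write [C0 write: already M (modified), no change] -> [M,I] (invalidations this op: 0; running total: 2)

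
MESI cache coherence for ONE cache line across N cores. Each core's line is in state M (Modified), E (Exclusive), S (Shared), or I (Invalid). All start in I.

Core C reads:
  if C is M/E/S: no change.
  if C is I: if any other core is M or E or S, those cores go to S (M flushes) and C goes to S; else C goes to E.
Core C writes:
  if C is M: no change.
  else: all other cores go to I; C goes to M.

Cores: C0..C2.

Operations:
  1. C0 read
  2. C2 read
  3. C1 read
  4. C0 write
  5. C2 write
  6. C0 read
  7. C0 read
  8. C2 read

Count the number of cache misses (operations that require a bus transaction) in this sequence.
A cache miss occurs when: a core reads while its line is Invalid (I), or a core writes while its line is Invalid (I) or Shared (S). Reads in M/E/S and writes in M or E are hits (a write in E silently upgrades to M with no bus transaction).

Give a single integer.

Answer: 6

Derivation:
Op 1: C0 read [C0 read from I: no other sharers -> C0=E (exclusive)] -> [E,I,I] [MISS #1: read from I]
Op 2: C2 read [C2 read from I: others=['C0=E'] -> C2=S, others downsized to S] -> [S,I,S] [MISS #2: read from I]
Op 3: C1 read [C1 read from I: others=['C0=S', 'C2=S'] -> C1=S, others downsized to S] -> [S,S,S] [MISS #3: read from I]
Op 4: C0 write [C0 write: invalidate ['C1=S', 'C2=S'] -> C0=M] -> [M,I,I] [MISS #4: write from S]
Op 5: C2 write [C2 write: invalidate ['C0=M'] -> C2=M] -> [I,I,M] [MISS #5: write from I]
Op 6: C0 read [C0 read from I: others=['C2=M'] -> C0=S, others downsized to S] -> [S,I,S] [MISS #6: read from I]
Op 7: C0 read [C0 read: already in S, no change] -> [S,I,S] [hit: read from S]
Op 8: C2 read [C2 read: already in S, no change] -> [S,I,S] [hit: read from S]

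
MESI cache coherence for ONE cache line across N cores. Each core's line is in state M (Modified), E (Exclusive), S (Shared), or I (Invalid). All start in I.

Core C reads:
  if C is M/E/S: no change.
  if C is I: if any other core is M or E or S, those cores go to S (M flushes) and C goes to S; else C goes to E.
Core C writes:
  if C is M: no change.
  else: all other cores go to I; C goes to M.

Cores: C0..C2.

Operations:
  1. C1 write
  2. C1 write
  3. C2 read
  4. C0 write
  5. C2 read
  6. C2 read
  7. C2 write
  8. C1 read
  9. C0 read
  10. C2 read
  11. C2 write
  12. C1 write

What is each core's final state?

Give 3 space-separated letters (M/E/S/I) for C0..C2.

Op 1: C1 write [C1 write: invalidate none -> C1=M] -> [I,M,I]
Op 2: C1 write [C1 write: already M (modified), no change] -> [I,M,I]
Op 3: C2 read [C2 read from I: others=['C1=M'] -> C2=S, others downsized to S] -> [I,S,S]
Op 4: C0 write [C0 write: invalidate ['C1=S', 'C2=S'] -> C0=M] -> [M,I,I]
Op 5: C2 read [C2 read from I: others=['C0=M'] -> C2=S, others downsized to S] -> [S,I,S]
Op 6: C2 read [C2 read: already in S, no change] -> [S,I,S]
Op 7: C2 write [C2 write: invalidate ['C0=S'] -> C2=M] -> [I,I,M]
Op 8: C1 read [C1 read from I: others=['C2=M'] -> C1=S, others downsized to S] -> [I,S,S]
Op 9: C0 read [C0 read from I: others=['C1=S', 'C2=S'] -> C0=S, others downsized to S] -> [S,S,S]
Op 10: C2 read [C2 read: already in S, no change] -> [S,S,S]
Op 11: C2 write [C2 write: invalidate ['C0=S', 'C1=S'] -> C2=M] -> [I,I,M]
Op 12: C1 write [C1 write: invalidate ['C2=M'] -> C1=M] -> [I,M,I]

Answer: I M I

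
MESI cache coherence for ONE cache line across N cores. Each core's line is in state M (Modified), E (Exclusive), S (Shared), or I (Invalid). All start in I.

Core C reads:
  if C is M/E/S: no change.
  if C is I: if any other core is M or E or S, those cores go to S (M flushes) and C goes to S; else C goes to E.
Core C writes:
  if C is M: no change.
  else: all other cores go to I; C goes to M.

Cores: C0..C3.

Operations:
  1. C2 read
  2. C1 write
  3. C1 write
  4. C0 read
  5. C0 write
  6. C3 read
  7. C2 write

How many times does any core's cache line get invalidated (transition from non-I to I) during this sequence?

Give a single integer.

Answer: 4

Derivation:
Op 1: C2 read [C2 read from I: no other sharers -> C2=E (exclusive)] -> [I,I,E,I] (invalidations this op: 0; running total: 0)
Op 2: C1 write [C1 write: invalidate ['C2=E'] -> C1=M] -> [I,M,I,I] (invalidations this op: 1; running total: 1)
Op 3: C1 write [C1 write: already M (modified), no change] -> [I,M,I,I] (invalidations this op: 0; running total: 1)
Op 4: C0 read [C0 read from I: others=['C1=M'] -> C0=S, others downsized to S] -> [S,S,I,I] (invalidations this op: 0; running total: 1)
Op 5: C0 write [C0 write: invalidate ['C1=S'] -> C0=M] -> [M,I,I,I] (invalidations this op: 1; running total: 2)
Op 6: C3 read [C3 read from I: others=['C0=M'] -> C3=S, others downsized to S] -> [S,I,I,S] (invalidations this op: 0; running total: 2)
Op 7: C2 write [C2 write: invalidate ['C0=S', 'C3=S'] -> C2=M] -> [I,I,M,I] (invalidations this op: 2; running total: 4)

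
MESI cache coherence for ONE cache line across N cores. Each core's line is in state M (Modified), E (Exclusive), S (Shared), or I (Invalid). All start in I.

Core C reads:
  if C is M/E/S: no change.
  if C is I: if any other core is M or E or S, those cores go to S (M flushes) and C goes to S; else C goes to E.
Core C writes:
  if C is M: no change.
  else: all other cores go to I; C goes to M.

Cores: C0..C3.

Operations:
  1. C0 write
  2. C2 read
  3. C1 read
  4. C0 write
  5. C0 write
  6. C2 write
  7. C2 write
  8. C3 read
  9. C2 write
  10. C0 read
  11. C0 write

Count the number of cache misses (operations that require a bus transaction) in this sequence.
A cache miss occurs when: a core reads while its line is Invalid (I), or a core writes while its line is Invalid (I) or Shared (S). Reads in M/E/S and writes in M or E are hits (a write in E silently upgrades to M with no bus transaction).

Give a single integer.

Answer: 9

Derivation:
Op 1: C0 write [C0 write: invalidate none -> C0=M] -> [M,I,I,I] [MISS #1: write from I]
Op 2: C2 read [C2 read from I: others=['C0=M'] -> C2=S, others downsized to S] -> [S,I,S,I] [MISS #2: read from I]
Op 3: C1 read [C1 read from I: others=['C0=S', 'C2=S'] -> C1=S, others downsized to S] -> [S,S,S,I] [MISS #3: read from I]
Op 4: C0 write [C0 write: invalidate ['C1=S', 'C2=S'] -> C0=M] -> [M,I,I,I] [MISS #4: write from S]
Op 5: C0 write [C0 write: already M (modified), no change] -> [M,I,I,I] [hit: write from M]
Op 6: C2 write [C2 write: invalidate ['C0=M'] -> C2=M] -> [I,I,M,I] [MISS #5: write from I]
Op 7: C2 write [C2 write: already M (modified), no change] -> [I,I,M,I] [hit: write from M]
Op 8: C3 read [C3 read from I: others=['C2=M'] -> C3=S, others downsized to S] -> [I,I,S,S] [MISS #6: read from I]
Op 9: C2 write [C2 write: invalidate ['C3=S'] -> C2=M] -> [I,I,M,I] [MISS #7: write from S]
Op 10: C0 read [C0 read from I: others=['C2=M'] -> C0=S, others downsized to S] -> [S,I,S,I] [MISS #8: read from I]
Op 11: C0 write [C0 write: invalidate ['C2=S'] -> C0=M] -> [M,I,I,I] [MISS #9: write from S]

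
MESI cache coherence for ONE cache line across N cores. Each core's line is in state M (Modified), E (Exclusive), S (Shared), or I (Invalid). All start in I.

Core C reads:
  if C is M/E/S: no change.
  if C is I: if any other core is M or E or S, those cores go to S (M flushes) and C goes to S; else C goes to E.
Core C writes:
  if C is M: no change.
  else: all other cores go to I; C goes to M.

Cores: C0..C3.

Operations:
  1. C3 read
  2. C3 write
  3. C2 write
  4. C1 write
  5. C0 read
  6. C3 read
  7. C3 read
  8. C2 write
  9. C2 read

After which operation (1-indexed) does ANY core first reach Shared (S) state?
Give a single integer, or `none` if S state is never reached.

Answer: 5

Derivation:
Op 1: C3 read [C3 read from I: no other sharers -> C3=E (exclusive)] -> [I,I,I,E]
Op 2: C3 write [C3 write: invalidate none -> C3=M] -> [I,I,I,M]
Op 3: C2 write [C2 write: invalidate ['C3=M'] -> C2=M] -> [I,I,M,I]
Op 4: C1 write [C1 write: invalidate ['C2=M'] -> C1=M] -> [I,M,I,I]
Op 5: C0 read [C0 read from I: others=['C1=M'] -> C0=S, others downsized to S] -> [S,S,I,I]
  -> First S state at op 5; remaining ops need not be traced.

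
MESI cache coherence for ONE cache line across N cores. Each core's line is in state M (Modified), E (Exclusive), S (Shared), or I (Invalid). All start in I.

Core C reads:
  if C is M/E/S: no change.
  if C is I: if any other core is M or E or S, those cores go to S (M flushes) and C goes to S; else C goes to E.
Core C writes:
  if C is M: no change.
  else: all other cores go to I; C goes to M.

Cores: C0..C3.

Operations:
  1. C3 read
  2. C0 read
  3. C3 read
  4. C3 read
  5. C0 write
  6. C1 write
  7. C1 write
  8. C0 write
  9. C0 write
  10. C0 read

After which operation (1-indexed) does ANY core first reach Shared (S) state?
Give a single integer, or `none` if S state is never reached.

Answer: 2

Derivation:
Op 1: C3 read [C3 read from I: no other sharers -> C3=E (exclusive)] -> [I,I,I,E]
Op 2: C0 read [C0 read from I: others=['C3=E'] -> C0=S, others downsized to S] -> [S,I,I,S]
  -> First S state at op 2; remaining ops need not be traced.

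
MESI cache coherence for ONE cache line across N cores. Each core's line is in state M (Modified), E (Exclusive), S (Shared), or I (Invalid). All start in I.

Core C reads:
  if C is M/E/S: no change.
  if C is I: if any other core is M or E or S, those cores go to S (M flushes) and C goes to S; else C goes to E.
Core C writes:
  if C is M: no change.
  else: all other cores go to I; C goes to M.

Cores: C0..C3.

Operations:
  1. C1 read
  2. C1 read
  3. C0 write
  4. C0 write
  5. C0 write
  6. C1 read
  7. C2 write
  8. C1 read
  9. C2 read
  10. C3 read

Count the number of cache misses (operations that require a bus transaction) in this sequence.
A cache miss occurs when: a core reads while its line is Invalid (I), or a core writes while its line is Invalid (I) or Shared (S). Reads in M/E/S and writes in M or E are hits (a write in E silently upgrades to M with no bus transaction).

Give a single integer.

Answer: 6

Derivation:
Op 1: C1 read [C1 read from I: no other sharers -> C1=E (exclusive)] -> [I,E,I,I] [MISS #1: read from I]
Op 2: C1 read [C1 read: already in E, no change] -> [I,E,I,I] [hit: read from E]
Op 3: C0 write [C0 write: invalidate ['C1=E'] -> C0=M] -> [M,I,I,I] [MISS #2: write from I]
Op 4: C0 write [C0 write: already M (modified), no change] -> [M,I,I,I] [hit: write from M]
Op 5: C0 write [C0 write: already M (modified), no change] -> [M,I,I,I] [hit: write from M]
Op 6: C1 read [C1 read from I: others=['C0=M'] -> C1=S, others downsized to S] -> [S,S,I,I] [MISS #3: read from I]
Op 7: C2 write [C2 write: invalidate ['C0=S', 'C1=S'] -> C2=M] -> [I,I,M,I] [MISS #4: write from I]
Op 8: C1 read [C1 read from I: others=['C2=M'] -> C1=S, others downsized to S] -> [I,S,S,I] [MISS #5: read from I]
Op 9: C2 read [C2 read: already in S, no change] -> [I,S,S,I] [hit: read from S]
Op 10: C3 read [C3 read from I: others=['C1=S', 'C2=S'] -> C3=S, others downsized to S] -> [I,S,S,S] [MISS #6: read from I]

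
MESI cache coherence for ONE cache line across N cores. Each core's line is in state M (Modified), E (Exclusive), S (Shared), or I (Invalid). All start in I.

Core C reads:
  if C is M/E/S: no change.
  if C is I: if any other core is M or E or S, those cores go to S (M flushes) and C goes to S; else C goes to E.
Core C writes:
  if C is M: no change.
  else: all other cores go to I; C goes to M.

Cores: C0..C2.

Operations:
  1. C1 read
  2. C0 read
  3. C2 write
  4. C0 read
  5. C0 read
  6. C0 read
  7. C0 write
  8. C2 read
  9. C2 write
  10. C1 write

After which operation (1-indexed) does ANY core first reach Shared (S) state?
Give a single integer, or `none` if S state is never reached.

Answer: 2

Derivation:
Op 1: C1 read [C1 read from I: no other sharers -> C1=E (exclusive)] -> [I,E,I]
Op 2: C0 read [C0 read from I: others=['C1=E'] -> C0=S, others downsized to S] -> [S,S,I]
  -> First S state at op 2; remaining ops need not be traced.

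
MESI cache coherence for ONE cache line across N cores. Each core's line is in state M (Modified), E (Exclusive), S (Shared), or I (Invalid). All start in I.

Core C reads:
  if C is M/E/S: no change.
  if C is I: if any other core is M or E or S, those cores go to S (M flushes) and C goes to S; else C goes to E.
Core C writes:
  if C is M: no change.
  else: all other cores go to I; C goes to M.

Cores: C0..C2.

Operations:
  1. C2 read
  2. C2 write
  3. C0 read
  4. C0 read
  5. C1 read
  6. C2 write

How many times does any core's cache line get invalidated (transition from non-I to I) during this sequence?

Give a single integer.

Op 1: C2 read [C2 read from I: no other sharers -> C2=E (exclusive)] -> [I,I,E] (invalidations this op: 0; running total: 0)
Op 2: C2 write [C2 write: invalidate none -> C2=M] -> [I,I,M] (invalidations this op: 0; running total: 0)
Op 3: C0 read [C0 read from I: others=['C2=M'] -> C0=S, others downsized to S] -> [S,I,S] (invalidations this op: 0; running total: 0)
Op 4: C0 read [C0 read: already in S, no change] -> [S,I,S] (invalidations this op: 0; running total: 0)
Op 5: C1 read [C1 read from I: others=['C0=S', 'C2=S'] -> C1=S, others downsized to S] -> [S,S,S] (invalidations this op: 0; running total: 0)
Op 6: C2 write [C2 write: invalidate ['C0=S', 'C1=S'] -> C2=M] -> [I,I,M] (invalidations this op: 2; running total: 2)

Answer: 2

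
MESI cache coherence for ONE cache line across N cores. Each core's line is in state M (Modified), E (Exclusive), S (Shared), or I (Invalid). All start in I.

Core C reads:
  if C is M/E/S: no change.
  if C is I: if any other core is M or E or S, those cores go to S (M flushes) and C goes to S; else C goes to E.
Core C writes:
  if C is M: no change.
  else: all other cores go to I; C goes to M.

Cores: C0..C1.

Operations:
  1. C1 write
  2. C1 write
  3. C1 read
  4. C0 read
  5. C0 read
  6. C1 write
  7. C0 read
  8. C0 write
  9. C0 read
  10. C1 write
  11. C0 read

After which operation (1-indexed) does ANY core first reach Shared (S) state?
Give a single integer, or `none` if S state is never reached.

Op 1: C1 write [C1 write: invalidate none -> C1=M] -> [I,M]
Op 2: C1 write [C1 write: already M (modified), no change] -> [I,M]
Op 3: C1 read [C1 read: already in M, no change] -> [I,M]
Op 4: C0 read [C0 read from I: others=['C1=M'] -> C0=S, others downsized to S] -> [S,S]
  -> First S state at op 4; remaining ops need not be traced.

Answer: 4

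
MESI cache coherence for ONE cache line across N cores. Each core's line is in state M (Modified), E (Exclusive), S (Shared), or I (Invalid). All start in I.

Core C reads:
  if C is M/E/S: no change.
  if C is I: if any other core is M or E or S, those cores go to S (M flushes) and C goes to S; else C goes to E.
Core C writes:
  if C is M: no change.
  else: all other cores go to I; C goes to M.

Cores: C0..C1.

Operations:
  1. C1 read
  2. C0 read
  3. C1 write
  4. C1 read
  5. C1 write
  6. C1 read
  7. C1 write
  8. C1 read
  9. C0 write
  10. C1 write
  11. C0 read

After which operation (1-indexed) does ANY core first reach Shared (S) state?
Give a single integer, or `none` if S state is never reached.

Answer: 2

Derivation:
Op 1: C1 read [C1 read from I: no other sharers -> C1=E (exclusive)] -> [I,E]
Op 2: C0 read [C0 read from I: others=['C1=E'] -> C0=S, others downsized to S] -> [S,S]
  -> First S state at op 2; remaining ops need not be traced.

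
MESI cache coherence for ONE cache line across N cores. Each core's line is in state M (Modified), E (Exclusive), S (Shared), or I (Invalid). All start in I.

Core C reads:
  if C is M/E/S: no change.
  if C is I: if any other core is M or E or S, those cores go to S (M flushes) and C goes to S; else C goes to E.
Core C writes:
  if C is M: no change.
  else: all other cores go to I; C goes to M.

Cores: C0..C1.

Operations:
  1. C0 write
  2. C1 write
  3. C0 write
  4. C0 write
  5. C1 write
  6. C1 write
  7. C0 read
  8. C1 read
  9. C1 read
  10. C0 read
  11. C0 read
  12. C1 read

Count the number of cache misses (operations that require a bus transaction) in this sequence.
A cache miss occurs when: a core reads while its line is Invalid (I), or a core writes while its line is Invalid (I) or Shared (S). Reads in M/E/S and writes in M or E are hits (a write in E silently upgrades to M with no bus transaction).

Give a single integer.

Op 1: C0 write [C0 write: invalidate none -> C0=M] -> [M,I] [MISS #1: write from I]
Op 2: C1 write [C1 write: invalidate ['C0=M'] -> C1=M] -> [I,M] [MISS #2: write from I]
Op 3: C0 write [C0 write: invalidate ['C1=M'] -> C0=M] -> [M,I] [MISS #3: write from I]
Op 4: C0 write [C0 write: already M (modified), no change] -> [M,I] [hit: write from M]
Op 5: C1 write [C1 write: invalidate ['C0=M'] -> C1=M] -> [I,M] [MISS #4: write from I]
Op 6: C1 write [C1 write: already M (modified), no change] -> [I,M] [hit: write from M]
Op 7: C0 read [C0 read from I: others=['C1=M'] -> C0=S, others downsized to S] -> [S,S] [MISS #5: read from I]
Op 8: C1 read [C1 read: already in S, no change] -> [S,S] [hit: read from S]
Op 9: C1 read [C1 read: already in S, no change] -> [S,S] [hit: read from S]
Op 10: C0 read [C0 read: already in S, no change] -> [S,S] [hit: read from S]
Op 11: C0 read [C0 read: already in S, no change] -> [S,S] [hit: read from S]
Op 12: C1 read [C1 read: already in S, no change] -> [S,S] [hit: read from S]

Answer: 5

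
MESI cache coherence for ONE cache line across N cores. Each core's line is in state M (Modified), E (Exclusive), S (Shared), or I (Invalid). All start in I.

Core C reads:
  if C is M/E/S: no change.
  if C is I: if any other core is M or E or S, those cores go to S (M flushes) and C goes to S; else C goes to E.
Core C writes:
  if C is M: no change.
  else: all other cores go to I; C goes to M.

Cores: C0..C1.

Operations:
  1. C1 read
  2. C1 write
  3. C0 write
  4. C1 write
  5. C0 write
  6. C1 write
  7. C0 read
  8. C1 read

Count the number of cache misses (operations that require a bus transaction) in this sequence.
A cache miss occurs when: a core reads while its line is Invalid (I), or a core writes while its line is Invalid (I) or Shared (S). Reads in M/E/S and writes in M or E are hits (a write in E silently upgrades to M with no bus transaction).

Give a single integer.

Op 1: C1 read [C1 read from I: no other sharers -> C1=E (exclusive)] -> [I,E] [MISS #1: read from I]
Op 2: C1 write [C1 write: invalidate none -> C1=M] -> [I,M] [hit: write from E is a silent E->M upgrade, no bus transaction]
Op 3: C0 write [C0 write: invalidate ['C1=M'] -> C0=M] -> [M,I] [MISS #2: write from I]
Op 4: C1 write [C1 write: invalidate ['C0=M'] -> C1=M] -> [I,M] [MISS #3: write from I]
Op 5: C0 write [C0 write: invalidate ['C1=M'] -> C0=M] -> [M,I] [MISS #4: write from I]
Op 6: C1 write [C1 write: invalidate ['C0=M'] -> C1=M] -> [I,M] [MISS #5: write from I]
Op 7: C0 read [C0 read from I: others=['C1=M'] -> C0=S, others downsized to S] -> [S,S] [MISS #6: read from I]
Op 8: C1 read [C1 read: already in S, no change] -> [S,S] [hit: read from S]

Answer: 6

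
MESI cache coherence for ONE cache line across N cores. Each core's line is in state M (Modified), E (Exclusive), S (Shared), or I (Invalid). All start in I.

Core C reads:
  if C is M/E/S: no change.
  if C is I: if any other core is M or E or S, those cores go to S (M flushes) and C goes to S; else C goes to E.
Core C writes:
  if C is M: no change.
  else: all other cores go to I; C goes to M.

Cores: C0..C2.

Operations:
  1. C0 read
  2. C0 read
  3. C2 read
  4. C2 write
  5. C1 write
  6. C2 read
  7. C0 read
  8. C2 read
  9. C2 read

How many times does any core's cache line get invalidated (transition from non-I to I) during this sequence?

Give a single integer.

Answer: 2

Derivation:
Op 1: C0 read [C0 read from I: no other sharers -> C0=E (exclusive)] -> [E,I,I] (invalidations this op: 0; running total: 0)
Op 2: C0 read [C0 read: already in E, no change] -> [E,I,I] (invalidations this op: 0; running total: 0)
Op 3: C2 read [C2 read from I: others=['C0=E'] -> C2=S, others downsized to S] -> [S,I,S] (invalidations this op: 0; running total: 0)
Op 4: C2 write [C2 write: invalidate ['C0=S'] -> C2=M] -> [I,I,M] (invalidations this op: 1; running total: 1)
Op 5: C1 write [C1 write: invalidate ['C2=M'] -> C1=M] -> [I,M,I] (invalidations this op: 1; running total: 2)
Op 6: C2 read [C2 read from I: others=['C1=M'] -> C2=S, others downsized to S] -> [I,S,S] (invalidations this op: 0; running total: 2)
Op 7: C0 read [C0 read from I: others=['C1=S', 'C2=S'] -> C0=S, others downsized to S] -> [S,S,S] (invalidations this op: 0; running total: 2)
Op 8: C2 read [C2 read: already in S, no change] -> [S,S,S] (invalidations this op: 0; running total: 2)
Op 9: C2 read [C2 read: already in S, no change] -> [S,S,S] (invalidations this op: 0; running total: 2)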